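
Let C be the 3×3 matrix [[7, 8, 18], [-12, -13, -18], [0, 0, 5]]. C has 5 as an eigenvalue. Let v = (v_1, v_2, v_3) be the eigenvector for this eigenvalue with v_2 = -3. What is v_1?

3

C − 5I = [[2, 8, 18], [-12, -18, -18], [0, 0, 0]].
Solving (C − 5I)v = 0 gives the eigenspace spanned by (3, -3, 1).
With v_2 = -3, v = (3, -3, 1), so v_1 = 3.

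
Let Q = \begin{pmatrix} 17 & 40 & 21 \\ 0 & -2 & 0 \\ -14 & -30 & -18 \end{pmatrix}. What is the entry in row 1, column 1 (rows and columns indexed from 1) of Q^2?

Characteristic polynomial: μ^3 + 3μ^2 - 10μ - 24 = (μ - 3)(μ + 2)(μ + 4), so the eigenvalues are -4, -2, 3.
μ=3: eigenvector (3, 0, -2).
μ=-2: eigenvector (-1, 1, -1).
μ=-4: eigenvector (-1, 0, 1).
P = [[3, -1, -1], [0, 1, 0], [-2, -1, 1]], D = diag(3, -2, -4), P⁻¹ = [[1, 2, 1], [0, 1, 0], [2, 5, 3]].
Q² = P·diag(9, 4, 16)·P⁻¹ = [[-5, -30, -21], [0, 4, 0], [14, 40, 30]].
The requested entry is -5.

-5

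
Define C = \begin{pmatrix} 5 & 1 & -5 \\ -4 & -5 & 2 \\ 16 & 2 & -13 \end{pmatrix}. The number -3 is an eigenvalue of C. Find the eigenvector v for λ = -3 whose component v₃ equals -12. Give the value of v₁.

-8

C + 3I = [[8, 1, -5], [-4, -2, 2], [16, 2, -10]].
Solving (C + 3I)v = 0 gives the eigenspace spanned by (-8, 4, -12).
With v₃ = -12, v = (-8, 4, -12), so v₁ = -8.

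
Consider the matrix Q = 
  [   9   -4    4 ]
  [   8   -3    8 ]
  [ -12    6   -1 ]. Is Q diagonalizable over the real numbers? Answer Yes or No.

Characteristic polynomial: p(r) = r^3 - 5r^2 - r + 5 = (r - 5)(r - 1)(r + 1).
All 3 eigenvalues are distinct, so Q is diagonalizable.

Yes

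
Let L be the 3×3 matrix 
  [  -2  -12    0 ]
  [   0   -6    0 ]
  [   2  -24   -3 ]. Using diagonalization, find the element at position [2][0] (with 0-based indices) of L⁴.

-130

Characteristic polynomial: μ^3 + 11μ^2 + 36μ + 36 = (μ + 2)(μ + 3)(μ + 6), so the eigenvalues are -6, -3, -2.
μ=-2: eigenvector (1, 0, 2).
μ=-6: eigenvector (3, 1, 6).
μ=-3: eigenvector (0, 0, 1).
P = [[1, 3, 0], [0, 1, 0], [2, 6, 1]], D = diag(-2, -6, -3), P⁻¹ = [[1, -3, 0], [0, 1, 0], [-2, 0, 1]].
L⁴ = P·diag(16, 1296, 81)·P⁻¹ = [[16, 3840, 0], [0, 1296, 0], [-130, 7680, 81]].
The requested entry is -130.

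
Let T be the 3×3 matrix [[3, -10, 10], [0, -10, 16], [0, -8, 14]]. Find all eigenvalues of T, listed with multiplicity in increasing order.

-2, 3, 6

Characteristic polynomial: p(λ) = λ^3 - 7λ^2 + 36 = (λ - 6)(λ - 3)(λ + 2).
Roots (with multiplicity): -2, 3, 6.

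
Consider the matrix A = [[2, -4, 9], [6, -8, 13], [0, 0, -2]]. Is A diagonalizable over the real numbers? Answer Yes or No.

Characteristic polynomial: p(s) = s^3 + 8s^2 + 20s + 16 = (s + 2)^2(s + 4).
s = -2 has algebraic multiplicity 2; rank(A + 2I) = 2, so geometric multiplicity = 1.
Geometric multiplicity < algebraic multiplicity, so A is not diagonalizable.

No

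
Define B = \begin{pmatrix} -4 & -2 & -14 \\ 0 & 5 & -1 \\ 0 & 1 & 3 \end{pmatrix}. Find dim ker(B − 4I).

1

B − 4I = [[-8, -2, -14], [0, 1, -1], [0, 1, -1]].
This matrix has rank 2, so its null space has dimension 3 − 2 = 1.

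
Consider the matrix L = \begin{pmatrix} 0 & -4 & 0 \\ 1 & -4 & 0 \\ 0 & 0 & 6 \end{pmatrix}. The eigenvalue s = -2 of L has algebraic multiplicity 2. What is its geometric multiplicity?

L + 2I = [[2, -4, 0], [1, -2, 0], [0, 0, 8]].
This matrix has rank 2, so its null space has dimension 3 − 2 = 1.

1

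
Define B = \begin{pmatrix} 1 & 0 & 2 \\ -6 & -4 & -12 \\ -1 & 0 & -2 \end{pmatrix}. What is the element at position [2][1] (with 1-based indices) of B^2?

30

Characteristic polynomial: s^3 + 5s^2 + 4s = s(s + 1)(s + 4), so the eigenvalues are -4, -1, 0.
s=-1: eigenvector (-1, -2, 1).
s=-4: eigenvector (0, 1, 0).
s=0: eigenvector (-2, 0, 1).
P = [[-1, 0, -2], [-2, 1, 0], [1, 0, 1]], D = diag(-1, -4, 0), P⁻¹ = [[1, 0, 2], [2, 1, 4], [-1, 0, -1]].
B² = P·diag(1, 16, 0)·P⁻¹ = [[-1, 0, -2], [30, 16, 60], [1, 0, 2]].
The requested entry is 30.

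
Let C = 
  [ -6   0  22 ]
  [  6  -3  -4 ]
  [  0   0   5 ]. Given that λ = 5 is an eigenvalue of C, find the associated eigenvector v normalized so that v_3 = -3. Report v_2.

-3

C − 5I = [[-11, 0, 22], [6, -8, -4], [0, 0, 0]].
Solving (C − 5I)v = 0 gives the eigenspace spanned by (-6, -3, -3).
With v_3 = -3, v = (-6, -3, -3), so v_2 = -3.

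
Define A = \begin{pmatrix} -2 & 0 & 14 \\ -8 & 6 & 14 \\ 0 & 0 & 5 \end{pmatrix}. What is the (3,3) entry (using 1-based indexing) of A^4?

625

Characteristic polynomial: s^3 - 9s^2 + 8s + 60 = (s - 6)(s - 5)(s + 2), so the eigenvalues are -2, 5, 6.
s=-2: eigenvector (1, 1, 0).
s=6: eigenvector (0, 1, 0).
s=5: eigenvector (2, 2, 1).
P = [[1, 0, 2], [1, 1, 2], [0, 0, 1]], D = diag(-2, 6, 5), P⁻¹ = [[1, 0, -2], [-1, 1, 0], [0, 0, 1]].
A⁴ = P·diag(16, 1296, 625)·P⁻¹ = [[16, 0, 1218], [-1280, 1296, 1218], [0, 0, 625]].
The requested entry is 625.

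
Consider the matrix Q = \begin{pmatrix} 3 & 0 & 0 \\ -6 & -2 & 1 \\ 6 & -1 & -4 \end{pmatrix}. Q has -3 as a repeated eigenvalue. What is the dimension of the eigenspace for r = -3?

1

Q + 3I = [[6, 0, 0], [-6, 1, 1], [6, -1, -1]].
This matrix has rank 2, so its null space has dimension 3 − 2 = 1.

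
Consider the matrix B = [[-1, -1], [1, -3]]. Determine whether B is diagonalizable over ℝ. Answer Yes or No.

Characteristic polynomial: p(μ) = μ^2 + 4μ + 4 = (μ + 2)^2.
μ = -2 has algebraic multiplicity 2; rank(B + 2I) = 1, so geometric multiplicity = 1.
Geometric multiplicity < algebraic multiplicity, so B is not diagonalizable.

No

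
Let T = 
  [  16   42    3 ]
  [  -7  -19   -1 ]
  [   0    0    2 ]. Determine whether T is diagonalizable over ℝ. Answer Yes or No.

No

Characteristic polynomial: p(λ) = λ^3 + λ^2 - 16λ + 20 = (λ - 2)^2(λ + 5).
λ = 2 has algebraic multiplicity 2; rank(T − 2I) = 2, so geometric multiplicity = 1.
Geometric multiplicity < algebraic multiplicity, so T is not diagonalizable.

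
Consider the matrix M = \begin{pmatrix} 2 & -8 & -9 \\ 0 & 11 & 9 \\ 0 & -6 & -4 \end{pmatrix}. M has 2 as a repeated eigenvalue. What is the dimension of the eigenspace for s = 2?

M − 2I = [[0, -8, -9], [0, 9, 9], [0, -6, -6]].
This matrix has rank 2, so its null space has dimension 3 − 2 = 1.

1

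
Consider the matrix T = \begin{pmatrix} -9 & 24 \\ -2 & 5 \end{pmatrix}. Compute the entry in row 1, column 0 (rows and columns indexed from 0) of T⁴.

80

Characteristic polynomial: λ^2 + 4λ + 3 = (λ + 1)(λ + 3), so the eigenvalues are -3, -1.
λ=-3: eigenvector (4, 1).
λ=-1: eigenvector (-3, -1).
P = [[4, -3], [1, -1]], D = diag(-3, -1), P⁻¹ = [[1, -3], [1, -4]].
T⁴ = P·diag(81, 1)·P⁻¹ = [[321, -960], [80, -239]].
The requested entry is 80.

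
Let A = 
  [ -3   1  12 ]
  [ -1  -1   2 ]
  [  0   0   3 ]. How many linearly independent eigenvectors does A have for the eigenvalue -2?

A + 2I = [[-1, 1, 12], [-1, 1, 2], [0, 0, 5]].
This matrix has rank 2, so its null space has dimension 3 − 2 = 1.

1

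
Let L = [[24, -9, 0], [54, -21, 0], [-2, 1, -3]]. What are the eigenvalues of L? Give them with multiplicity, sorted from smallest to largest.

-3, -3, 6

Characteristic polynomial: p(t) = t^3 - 27t - 54 = (t - 6)(t + 3)^2.
Roots (with multiplicity): -3, -3, 6.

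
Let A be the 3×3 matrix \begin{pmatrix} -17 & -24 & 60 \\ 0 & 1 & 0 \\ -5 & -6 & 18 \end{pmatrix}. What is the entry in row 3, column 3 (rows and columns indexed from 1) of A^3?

Characteristic polynomial: r^3 - 2r^2 - 5r + 6 = (r - 3)(r - 1)(r + 2), so the eigenvalues are -2, 1, 3.
r=3: eigenvector (-3, 0, -1).
r=1: eigenvector (-8, 1, -2).
r=-2: eigenvector (4, 0, 1).
P = [[-3, -8, 4], [0, 1, 0], [-1, -2, 1]], D = diag(3, 1, -2), P⁻¹ = [[1, 0, -4], [0, 1, 0], [1, 2, -3]].
A³ = P·diag(27, 1, -8)·P⁻¹ = [[-113, -72, 420], [0, 1, 0], [-35, -18, 132]].
The requested entry is 132.

132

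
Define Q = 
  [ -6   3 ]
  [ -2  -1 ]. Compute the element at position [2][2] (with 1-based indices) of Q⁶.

Characteristic polynomial: t^2 + 7t + 12 = (t + 3)(t + 4), so the eigenvalues are -4, -3.
t=-4: eigenvector (3, 2).
t=-3: eigenvector (1, 1).
P = [[3, 1], [2, 1]], D = diag(-4, -3), P⁻¹ = [[1, -1], [-2, 3]].
Q⁶ = P·diag(4096, 729)·P⁻¹ = [[10830, -10101], [6734, -6005]].
The requested entry is -6005.

-6005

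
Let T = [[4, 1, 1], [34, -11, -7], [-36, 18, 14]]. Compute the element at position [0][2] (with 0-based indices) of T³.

Characteristic polynomial: μ^3 - 7μ^2 - 14μ + 120 = (μ - 6)(μ - 5)(μ + 4), so the eigenvalues are -4, 5, 6.
μ=6: eigenvector (1, 2, 0).
μ=-4: eigenvector (0, 1, -1).
μ=5: eigenvector (-1, -3, 2).
P = [[1, 0, -1], [2, 1, -3], [0, -1, 2]], D = diag(6, -4, 5), P⁻¹ = [[-1, 1, 1], [-4, 2, 1], [-2, 1, 1]].
T³ = P·diag(216, -64, 125)·P⁻¹ = [[34, 91, 91], [574, -71, -7], [-756, 378, 314]].
The requested entry is 91.

91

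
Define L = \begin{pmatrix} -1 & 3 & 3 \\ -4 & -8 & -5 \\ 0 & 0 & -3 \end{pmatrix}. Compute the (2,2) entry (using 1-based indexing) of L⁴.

1732

Characteristic polynomial: μ^3 + 12μ^2 + 47μ + 60 = (μ + 3)(μ + 4)(μ + 5), so the eigenvalues are -5, -4, -3.
μ=-4: eigenvector (1, -1, 0).
μ=-5: eigenvector (-3, 4, 0).
μ=-3: eigenvector (0, -1, 1).
P = [[1, -3, 0], [-1, 4, -1], [0, 0, 1]], D = diag(-4, -5, -3), P⁻¹ = [[4, 3, 3], [1, 1, 1], [0, 0, 1]].
L⁴ = P·diag(256, 625, 81)·P⁻¹ = [[-851, -1107, -1107], [1476, 1732, 1651], [0, 0, 81]].
The requested entry is 1732.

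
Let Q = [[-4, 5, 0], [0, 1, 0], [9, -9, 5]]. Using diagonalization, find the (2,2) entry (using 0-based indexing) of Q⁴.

Characteristic polynomial: s^3 - 2s^2 - 19s + 20 = (s - 5)(s - 1)(s + 4), so the eigenvalues are -4, 1, 5.
s=-4: eigenvector (1, 0, -1).
s=1: eigenvector (1, 1, 0).
s=5: eigenvector (0, 0, 1).
P = [[1, 1, 0], [0, 1, 0], [-1, 0, 1]], D = diag(-4, 1, 5), P⁻¹ = [[1, -1, 0], [0, 1, 0], [1, -1, 1]].
Q⁴ = P·diag(256, 1, 625)·P⁻¹ = [[256, -255, 0], [0, 1, 0], [369, -369, 625]].
The requested entry is 625.

625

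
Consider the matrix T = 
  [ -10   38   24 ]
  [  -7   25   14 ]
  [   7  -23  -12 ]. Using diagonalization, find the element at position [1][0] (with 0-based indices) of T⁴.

Characteristic polynomial: r^3 - 3r^2 - 10r + 24 = (r - 4)(r - 2)(r + 3), so the eigenvalues are -3, 2, 4.
r=4: eigenvector (-1, -1, 1).
r=-3: eigenvector (2, 1, -1).
r=2: eigenvector (2, 0, 1).
P = [[-1, 2, 2], [-1, 1, 0], [1, -1, 1]], D = diag(4, -3, 2), P⁻¹ = [[1, -4, -2], [1, -3, -2], [0, 1, 1]].
T⁴ = P·diag(256, 81, 16)·P⁻¹ = [[-94, 570, 220], [-175, 781, 350], [175, -765, -334]].
The requested entry is -175.

-175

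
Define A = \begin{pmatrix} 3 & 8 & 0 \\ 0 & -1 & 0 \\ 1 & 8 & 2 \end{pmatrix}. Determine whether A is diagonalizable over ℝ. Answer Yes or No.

Characteristic polynomial: p(μ) = μ^3 - 4μ^2 + μ + 6 = (μ - 3)(μ - 2)(μ + 1).
All 3 eigenvalues are distinct, so A is diagonalizable.

Yes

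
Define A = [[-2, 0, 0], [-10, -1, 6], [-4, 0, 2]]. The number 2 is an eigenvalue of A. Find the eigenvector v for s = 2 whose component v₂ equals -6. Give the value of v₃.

A − 2I = [[-4, 0, 0], [-10, -3, 6], [-4, 0, 0]].
Solving (A − 2I)v = 0 gives the eigenspace spanned by (0, -6, -3).
With v₂ = -6, v = (0, -6, -3), so v₃ = -3.

-3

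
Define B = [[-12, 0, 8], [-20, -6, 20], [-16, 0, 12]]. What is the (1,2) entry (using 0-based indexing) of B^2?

Characteristic polynomial: r^3 + 6r^2 - 16r - 96 = (r - 4)(r + 4)(r + 6), so the eigenvalues are -6, -4, 4.
r=4: eigenvector (1, 2, 2).
r=-6: eigenvector (0, 1, 0).
r=-4: eigenvector (-1, 0, -1).
P = [[1, 0, -1], [2, 1, 0], [2, 0, -1]], D = diag(4, -6, -4), P⁻¹ = [[-1, 0, 1], [2, 1, -2], [-2, 0, 1]].
B² = P·diag(16, 36, 16)·P⁻¹ = [[16, 0, 0], [40, 36, -40], [0, 0, 16]].
The requested entry is -40.

-40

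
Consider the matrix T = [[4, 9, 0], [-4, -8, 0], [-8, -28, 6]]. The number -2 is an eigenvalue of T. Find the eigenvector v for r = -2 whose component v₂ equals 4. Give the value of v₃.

8

T + 2I = [[6, 9, 0], [-4, -6, 0], [-8, -28, 8]].
Solving (T + 2I)v = 0 gives the eigenspace spanned by (-6, 4, 8).
With v₂ = 4, v = (-6, 4, 8), so v₃ = 8.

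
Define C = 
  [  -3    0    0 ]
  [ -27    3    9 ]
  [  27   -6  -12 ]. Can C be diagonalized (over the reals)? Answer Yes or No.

Yes

Characteristic polynomial: p(s) = s^3 + 12s^2 + 45s + 54 = (s + 3)^2(s + 6).
s = -3 has algebraic multiplicity 2; rank(C + 3I) = 1, so geometric multiplicity = 2.
Every eigenvalue has geometric = algebraic multiplicity, so C is diagonalizable.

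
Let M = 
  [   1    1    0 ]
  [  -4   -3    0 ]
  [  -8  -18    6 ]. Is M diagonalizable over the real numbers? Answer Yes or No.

Characteristic polynomial: p(μ) = μ^3 - 4μ^2 - 11μ - 6 = (μ - 6)(μ + 1)^2.
μ = -1 has algebraic multiplicity 2; rank(M + 1I) = 2, so geometric multiplicity = 1.
Geometric multiplicity < algebraic multiplicity, so M is not diagonalizable.

No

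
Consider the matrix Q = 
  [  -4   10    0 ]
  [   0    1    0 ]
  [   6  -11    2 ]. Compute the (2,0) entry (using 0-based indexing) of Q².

-12

Characteristic polynomial: μ^3 + μ^2 - 10μ + 8 = (μ - 2)(μ - 1)(μ + 4), so the eigenvalues are -4, 1, 2.
μ=-4: eigenvector (1, 0, -1).
μ=2: eigenvector (0, 0, 1).
μ=1: eigenvector (2, 1, -1).
P = [[1, 0, 2], [0, 0, 1], [-1, 1, -1]], D = diag(-4, 2, 1), P⁻¹ = [[1, -2, 0], [1, -1, 1], [0, 1, 0]].
Q² = P·diag(16, 4, 1)·P⁻¹ = [[16, -30, 0], [0, 1, 0], [-12, 27, 4]].
The requested entry is -12.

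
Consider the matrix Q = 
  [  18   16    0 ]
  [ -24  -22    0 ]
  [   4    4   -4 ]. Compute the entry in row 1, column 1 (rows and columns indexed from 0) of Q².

Characteristic polynomial: r^3 + 8r^2 + 4r - 48 = (r - 2)(r + 4)(r + 6), so the eigenvalues are -6, -4, 2.
r=2: eigenvector (1, -1, 0).
r=-6: eigenvector (-2, 3, -2).
r=-4: eigenvector (0, 0, 1).
P = [[1, -2, 0], [-1, 3, 0], [0, -2, 1]], D = diag(2, -6, -4), P⁻¹ = [[3, 2, 0], [1, 1, 0], [2, 2, 1]].
Q² = P·diag(4, 36, 16)·P⁻¹ = [[-60, -64, 0], [96, 100, 0], [-40, -40, 16]].
The requested entry is 100.

100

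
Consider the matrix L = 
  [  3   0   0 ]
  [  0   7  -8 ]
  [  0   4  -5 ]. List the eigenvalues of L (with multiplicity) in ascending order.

-1, 3, 3

Characteristic polynomial: p(μ) = μ^3 - 5μ^2 + 3μ + 9 = (μ - 3)^2(μ + 1).
Roots (with multiplicity): -1, 3, 3.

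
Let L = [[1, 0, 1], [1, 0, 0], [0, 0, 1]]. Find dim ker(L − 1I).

1

L − 1I = [[0, 0, 1], [1, -1, 0], [0, 0, 0]].
This matrix has rank 2, so its null space has dimension 3 − 2 = 1.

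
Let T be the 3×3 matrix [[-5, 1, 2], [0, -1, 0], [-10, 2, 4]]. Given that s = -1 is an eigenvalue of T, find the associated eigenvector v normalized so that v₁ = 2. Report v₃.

4

T + 1I = [[-4, 1, 2], [0, 0, 0], [-10, 2, 5]].
Solving (T + 1I)v = 0 gives the eigenspace spanned by (2, 0, 4).
With v₁ = 2, v = (2, 0, 4), so v₃ = 4.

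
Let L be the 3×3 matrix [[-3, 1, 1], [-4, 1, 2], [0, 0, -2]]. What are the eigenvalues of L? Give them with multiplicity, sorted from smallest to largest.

Characteristic polynomial: p(λ) = λ^3 + 4λ^2 + 5λ + 2 = (λ + 1)^2(λ + 2).
Roots (with multiplicity): -2, -1, -1.

-2, -1, -1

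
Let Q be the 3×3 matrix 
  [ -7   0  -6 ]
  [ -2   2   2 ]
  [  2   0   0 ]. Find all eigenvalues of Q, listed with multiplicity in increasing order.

Characteristic polynomial: p(s) = s^3 + 5s^2 - 2s - 24 = (s - 2)(s + 3)(s + 4).
Roots (with multiplicity): -4, -3, 2.

-4, -3, 2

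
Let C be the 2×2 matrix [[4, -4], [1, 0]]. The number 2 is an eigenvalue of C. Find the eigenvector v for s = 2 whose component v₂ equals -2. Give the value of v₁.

C − 2I = [[2, -4], [1, -2]].
Solving (C − 2I)v = 0 gives the eigenspace spanned by (-4, -2).
With v₂ = -2, v = (-4, -2), so v₁ = -4.

-4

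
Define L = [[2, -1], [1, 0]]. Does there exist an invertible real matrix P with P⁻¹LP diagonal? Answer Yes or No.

No

Characteristic polynomial: p(t) = t^2 - 2t + 1 = (t - 1)^2.
t = 1 has algebraic multiplicity 2; rank(L − 1I) = 1, so geometric multiplicity = 1.
Geometric multiplicity < algebraic multiplicity, so L is not diagonalizable.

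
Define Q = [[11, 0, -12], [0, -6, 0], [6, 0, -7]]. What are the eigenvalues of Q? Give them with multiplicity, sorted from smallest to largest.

Characteristic polynomial: p(s) = s^3 + 2s^2 - 29s - 30 = (s - 5)(s + 1)(s + 6).
Roots (with multiplicity): -6, -1, 5.

-6, -1, 5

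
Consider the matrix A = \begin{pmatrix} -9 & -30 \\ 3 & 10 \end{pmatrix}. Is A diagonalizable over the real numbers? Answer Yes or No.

Characteristic polynomial: p(λ) = λ^2 - λ = λ(λ - 1).
All 2 eigenvalues are distinct, so A is diagonalizable.

Yes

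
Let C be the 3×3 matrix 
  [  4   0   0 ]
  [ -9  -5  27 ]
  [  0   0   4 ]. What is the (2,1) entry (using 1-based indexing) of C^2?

9

Characteristic polynomial: s^3 - 3s^2 - 24s + 80 = (s - 4)^2(s + 5), so the eigenvalues are -5, 4, 4.
s=4: eigenvector (1, -4, -1).
s=4: eigenvector (0, 3, 1).
s=-5: eigenvector (0, 1, 0).
P = [[1, 0, 0], [-4, 3, 1], [-1, 1, 0]], D = diag(4, 4, -5), P⁻¹ = [[1, 0, 0], [1, 0, 1], [1, 1, -3]].
C² = P·diag(16, 16, 25)·P⁻¹ = [[16, 0, 0], [9, 25, -27], [0, 0, 16]].
The requested entry is 9.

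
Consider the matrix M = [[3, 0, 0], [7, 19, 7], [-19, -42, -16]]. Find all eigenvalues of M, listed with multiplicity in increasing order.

-2, 3, 5

Characteristic polynomial: p(t) = t^3 - 6t^2 - t + 30 = (t - 5)(t - 3)(t + 2).
Roots (with multiplicity): -2, 3, 5.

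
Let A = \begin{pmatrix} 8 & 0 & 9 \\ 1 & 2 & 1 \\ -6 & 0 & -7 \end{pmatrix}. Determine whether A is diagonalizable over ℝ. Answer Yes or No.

No

Characteristic polynomial: p(r) = r^3 - 3r^2 + 4 = (r - 2)^2(r + 1).
r = 2 has algebraic multiplicity 2; rank(A − 2I) = 2, so geometric multiplicity = 1.
Geometric multiplicity < algebraic multiplicity, so A is not diagonalizable.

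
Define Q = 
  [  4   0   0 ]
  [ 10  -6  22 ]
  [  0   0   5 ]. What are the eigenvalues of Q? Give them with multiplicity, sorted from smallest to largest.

-6, 4, 5

Characteristic polynomial: p(μ) = μ^3 - 3μ^2 - 34μ + 120 = (μ - 5)(μ - 4)(μ + 6).
Roots (with multiplicity): -6, 4, 5.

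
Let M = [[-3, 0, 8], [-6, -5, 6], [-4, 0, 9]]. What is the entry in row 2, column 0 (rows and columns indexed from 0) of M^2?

-24

Characteristic polynomial: μ^3 - μ^2 - 25μ + 25 = (μ - 5)(μ - 1)(μ + 5), so the eigenvalues are -5, 1, 5.
μ=5: eigenvector (-1, 0, -1).
μ=-5: eigenvector (0, 1, 0).
μ=1: eigenvector (2, -1, 1).
P = [[-1, 0, 2], [0, 1, -1], [-1, 0, 1]], D = diag(5, -5, 1), P⁻¹ = [[1, 0, -2], [1, 1, -1], [1, 0, -1]].
M² = P·diag(25, 25, 1)·P⁻¹ = [[-23, 0, 48], [24, 25, -24], [-24, 0, 49]].
The requested entry is -24.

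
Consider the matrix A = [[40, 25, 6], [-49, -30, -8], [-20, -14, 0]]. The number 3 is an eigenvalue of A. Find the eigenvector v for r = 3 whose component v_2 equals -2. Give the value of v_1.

A − 3I = [[37, 25, 6], [-49, -33, -8], [-20, -14, -3]].
Solving (A − 3I)v = 0 gives the eigenspace spanned by (2, -2, -4).
With v_2 = -2, v = (2, -2, -4), so v_1 = 2.

2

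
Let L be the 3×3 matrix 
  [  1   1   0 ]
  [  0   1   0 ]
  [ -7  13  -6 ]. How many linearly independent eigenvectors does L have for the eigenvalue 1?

1

L − 1I = [[0, 1, 0], [0, 0, 0], [-7, 13, -7]].
This matrix has rank 2, so its null space has dimension 3 − 2 = 1.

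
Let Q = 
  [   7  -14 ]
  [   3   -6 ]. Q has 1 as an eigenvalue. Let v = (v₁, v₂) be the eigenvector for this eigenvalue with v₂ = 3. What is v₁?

Q − 1I = [[6, -14], [3, -7]].
Solving (Q − 1I)v = 0 gives the eigenspace spanned by (7, 3).
With v₂ = 3, v = (7, 3), so v₁ = 7.

7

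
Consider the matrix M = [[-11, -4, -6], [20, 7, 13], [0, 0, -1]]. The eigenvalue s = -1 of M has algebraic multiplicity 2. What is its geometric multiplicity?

M + 1I = [[-10, -4, -6], [20, 8, 13], [0, 0, 0]].
This matrix has rank 2, so its null space has dimension 3 − 2 = 1.

1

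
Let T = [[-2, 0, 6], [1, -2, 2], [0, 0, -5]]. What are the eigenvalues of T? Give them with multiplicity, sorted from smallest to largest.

-5, -2, -2

Characteristic polynomial: p(μ) = μ^3 + 9μ^2 + 24μ + 20 = (μ + 2)^2(μ + 5).
Roots (with multiplicity): -5, -2, -2.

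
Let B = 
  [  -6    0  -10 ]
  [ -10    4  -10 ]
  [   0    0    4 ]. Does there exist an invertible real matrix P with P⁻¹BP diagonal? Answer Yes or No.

Characteristic polynomial: p(s) = s^3 - 2s^2 - 32s + 96 = (s - 4)^2(s + 6).
s = 4 has algebraic multiplicity 2; rank(B − 4I) = 1, so geometric multiplicity = 2.
Every eigenvalue has geometric = algebraic multiplicity, so B is diagonalizable.

Yes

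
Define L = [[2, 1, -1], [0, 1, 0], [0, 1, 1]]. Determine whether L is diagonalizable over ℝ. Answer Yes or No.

Characteristic polynomial: p(μ) = μ^3 - 4μ^2 + 5μ - 2 = (μ - 2)(μ - 1)^2.
μ = 1 has algebraic multiplicity 2; rank(L − 1I) = 2, so geometric multiplicity = 1.
Geometric multiplicity < algebraic multiplicity, so L is not diagonalizable.

No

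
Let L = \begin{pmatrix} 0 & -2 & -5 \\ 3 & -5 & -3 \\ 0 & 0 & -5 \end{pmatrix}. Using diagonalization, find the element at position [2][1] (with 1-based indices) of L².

Characteristic polynomial: r^3 + 10r^2 + 31r + 30 = (r + 2)(r + 3)(r + 5), so the eigenvalues are -5, -3, -2.
r=-2: eigenvector (1, 1, 0).
r=-5: eigenvector (1, 0, 1).
r=-3: eigenvector (2, 3, 0).
P = [[1, 1, 2], [1, 0, 3], [0, 1, 0]], D = diag(-2, -5, -3), P⁻¹ = [[3, -2, -3], [0, 0, 1], [-1, 1, 1]].
L² = P·diag(4, 25, 9)·P⁻¹ = [[-6, 10, 31], [-15, 19, 15], [0, 0, 25]].
The requested entry is -15.

-15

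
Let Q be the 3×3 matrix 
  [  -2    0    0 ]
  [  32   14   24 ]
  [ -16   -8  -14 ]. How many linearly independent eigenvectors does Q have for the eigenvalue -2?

2

Q + 2I = [[0, 0, 0], [32, 16, 24], [-16, -8, -12]].
This matrix has rank 1, so its null space has dimension 3 − 1 = 2.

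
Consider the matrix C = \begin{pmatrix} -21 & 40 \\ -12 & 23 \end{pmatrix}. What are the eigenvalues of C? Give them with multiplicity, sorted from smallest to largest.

Characteristic polynomial: p(r) = r^2 - 2r - 3 = (r - 3)(r + 1).
Roots (with multiplicity): -1, 3.

-1, 3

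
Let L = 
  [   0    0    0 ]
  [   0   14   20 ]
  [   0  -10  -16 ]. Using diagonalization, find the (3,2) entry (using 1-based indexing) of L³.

-280

Characteristic polynomial: s^3 + 2s^2 - 24s = s(s - 4)(s + 6), so the eigenvalues are -6, 0, 4.
s=0: eigenvector (1, 0, 0).
s=-6: eigenvector (0, 1, -1).
s=4: eigenvector (0, 2, -1).
P = [[1, 0, 0], [0, 1, 2], [0, -1, -1]], D = diag(0, -6, 4), P⁻¹ = [[1, 0, 0], [0, -1, -2], [0, 1, 1]].
L³ = P·diag(0, -216, 64)·P⁻¹ = [[0, 0, 0], [0, 344, 560], [0, -280, -496]].
The requested entry is -280.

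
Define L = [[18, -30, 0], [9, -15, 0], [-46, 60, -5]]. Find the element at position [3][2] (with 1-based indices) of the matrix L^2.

Characteristic polynomial: t^3 + 2t^2 - 15t = t(t - 3)(t + 5), so the eigenvalues are -5, 0, 3.
t=0: eigenvector (-5, -3, 10).
t=-5: eigenvector (0, 0, 1).
t=3: eigenvector (2, 1, -4).
P = [[-5, 0, 2], [-3, 0, 1], [10, 1, -4]], D = diag(0, -5, 3), P⁻¹ = [[1, -2, 0], [2, 0, 1], [3, -5, 0]].
L² = P·diag(0, 25, 9)·P⁻¹ = [[54, -90, 0], [27, -45, 0], [-58, 180, 25]].
The requested entry is 180.

180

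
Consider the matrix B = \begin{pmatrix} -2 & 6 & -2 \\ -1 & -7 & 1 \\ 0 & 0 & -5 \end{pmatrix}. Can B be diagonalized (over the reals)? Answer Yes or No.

Characteristic polynomial: p(μ) = μ^3 + 14μ^2 + 65μ + 100 = (μ + 4)(μ + 5)^2.
μ = -5 has algebraic multiplicity 2; rank(B + 5I) = 2, so geometric multiplicity = 1.
Geometric multiplicity < algebraic multiplicity, so B is not diagonalizable.

No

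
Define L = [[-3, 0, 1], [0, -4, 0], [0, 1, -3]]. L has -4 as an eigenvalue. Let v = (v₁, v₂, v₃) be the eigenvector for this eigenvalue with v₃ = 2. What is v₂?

L + 4I = [[1, 0, 1], [0, 0, 0], [0, 1, 1]].
Solving (L + 4I)v = 0 gives the eigenspace spanned by (-2, -2, 2).
With v₃ = 2, v = (-2, -2, 2), so v₂ = -2.

-2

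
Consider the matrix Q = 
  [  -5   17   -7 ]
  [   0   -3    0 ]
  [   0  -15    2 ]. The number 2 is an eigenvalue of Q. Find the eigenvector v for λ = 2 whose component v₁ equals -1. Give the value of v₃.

1

Q − 2I = [[-7, 17, -7], [0, -5, 0], [0, -15, 0]].
Solving (Q − 2I)v = 0 gives the eigenspace spanned by (-1, 0, 1).
With v₁ = -1, v = (-1, 0, 1), so v₃ = 1.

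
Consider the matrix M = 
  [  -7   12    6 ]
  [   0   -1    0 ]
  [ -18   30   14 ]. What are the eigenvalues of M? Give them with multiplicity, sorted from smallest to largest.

Characteristic polynomial: p(λ) = λ^3 - 6λ^2 + 3λ + 10 = (λ - 5)(λ - 2)(λ + 1).
Roots (with multiplicity): -1, 2, 5.

-1, 2, 5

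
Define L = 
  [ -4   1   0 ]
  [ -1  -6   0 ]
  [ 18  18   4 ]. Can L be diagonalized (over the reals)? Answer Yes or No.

Characteristic polynomial: p(t) = t^3 + 6t^2 - 15t - 100 = (t - 4)(t + 5)^2.
t = -5 has algebraic multiplicity 2; rank(L + 5I) = 2, so geometric multiplicity = 1.
Geometric multiplicity < algebraic multiplicity, so L is not diagonalizable.

No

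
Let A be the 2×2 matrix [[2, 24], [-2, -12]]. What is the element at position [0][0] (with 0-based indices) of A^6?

-123584

Characteristic polynomial: μ^2 + 10μ + 24 = (μ + 4)(μ + 6), so the eigenvalues are -6, -4.
μ=-4: eigenvector (4, -1).
μ=-6: eigenvector (-3, 1).
P = [[4, -3], [-1, 1]], D = diag(-4, -6), P⁻¹ = [[1, 3], [1, 4]].
A⁶ = P·diag(4096, 46656)·P⁻¹ = [[-123584, -510720], [42560, 174336]].
The requested entry is -123584.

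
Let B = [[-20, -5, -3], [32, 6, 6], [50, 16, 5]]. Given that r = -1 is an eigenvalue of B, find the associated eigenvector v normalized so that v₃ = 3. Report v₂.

B + 1I = [[-19, -5, -3], [32, 7, 6], [50, 16, 6]].
Solving (B + 1I)v = 0 gives the eigenspace spanned by (-1, 2, 3).
With v₃ = 3, v = (-1, 2, 3), so v₂ = 2.

2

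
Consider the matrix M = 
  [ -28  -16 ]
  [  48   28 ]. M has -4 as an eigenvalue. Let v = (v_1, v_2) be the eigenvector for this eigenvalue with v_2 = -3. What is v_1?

2

M + 4I = [[-24, -16], [48, 32]].
Solving (M + 4I)v = 0 gives the eigenspace spanned by (2, -3).
With v_2 = -3, v = (2, -3), so v_1 = 2.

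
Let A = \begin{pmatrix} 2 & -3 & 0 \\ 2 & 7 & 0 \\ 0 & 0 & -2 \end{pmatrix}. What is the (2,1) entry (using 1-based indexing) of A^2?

Characteristic polynomial: μ^3 - 7μ^2 + 2μ + 40 = (μ - 5)(μ - 4)(μ + 2), so the eigenvalues are -2, 4, 5.
μ=5: eigenvector (-1, 1, 0).
μ=4: eigenvector (3, -2, 0).
μ=-2: eigenvector (0, 0, 1).
P = [[-1, 3, 0], [1, -2, 0], [0, 0, 1]], D = diag(5, 4, -2), P⁻¹ = [[2, 3, 0], [1, 1, 0], [0, 0, 1]].
A² = P·diag(25, 16, 4)·P⁻¹ = [[-2, -27, 0], [18, 43, 0], [0, 0, 4]].
The requested entry is 18.

18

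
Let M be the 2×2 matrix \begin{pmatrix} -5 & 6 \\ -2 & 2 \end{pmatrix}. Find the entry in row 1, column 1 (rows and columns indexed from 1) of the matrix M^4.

Characteristic polynomial: λ^2 + 3λ + 2 = (λ + 1)(λ + 2), so the eigenvalues are -2, -1.
λ=-1: eigenvector (-3, -2).
λ=-2: eigenvector (2, 1).
P = [[-3, 2], [-2, 1]], D = diag(-1, -2), P⁻¹ = [[1, -2], [2, -3]].
M⁴ = P·diag(1, 16)·P⁻¹ = [[61, -90], [30, -44]].
The requested entry is 61.

61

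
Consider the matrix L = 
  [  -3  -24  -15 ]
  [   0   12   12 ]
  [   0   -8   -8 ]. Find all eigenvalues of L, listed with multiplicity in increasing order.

Characteristic polynomial: p(s) = s^3 - s^2 - 12s = s(s - 4)(s + 3).
Roots (with multiplicity): -3, 0, 4.

-3, 0, 4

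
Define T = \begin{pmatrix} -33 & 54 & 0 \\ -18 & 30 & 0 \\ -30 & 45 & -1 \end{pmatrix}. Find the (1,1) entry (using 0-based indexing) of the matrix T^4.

-3564

Characteristic polynomial: λ^3 + 4λ^2 - 15λ - 18 = (λ - 3)(λ + 1)(λ + 6), so the eigenvalues are -6, -1, 3.
λ=3: eigenvector (-3, -2, 0).
λ=-6: eigenvector (2, 1, 3).
λ=-1: eigenvector (0, 0, 1).
P = [[-3, 2, 0], [-2, 1, 0], [0, 3, 1]], D = diag(3, -6, -1), P⁻¹ = [[1, -2, 0], [2, -3, 0], [-6, 9, 1]].
T⁴ = P·diag(81, 1296, 1)·P⁻¹ = [[4941, -7290, 0], [2430, -3564, 0], [7770, -11655, 1]].
The requested entry is -3564.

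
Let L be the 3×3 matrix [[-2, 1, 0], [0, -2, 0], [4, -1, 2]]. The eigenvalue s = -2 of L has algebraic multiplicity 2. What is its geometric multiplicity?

L + 2I = [[0, 1, 0], [0, 0, 0], [4, -1, 4]].
This matrix has rank 2, so its null space has dimension 3 − 2 = 1.

1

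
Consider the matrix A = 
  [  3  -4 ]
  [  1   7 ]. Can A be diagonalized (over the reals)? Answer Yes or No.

No

Characteristic polynomial: p(λ) = λ^2 - 10λ + 25 = (λ - 5)^2.
λ = 5 has algebraic multiplicity 2; rank(A − 5I) = 1, so geometric multiplicity = 1.
Geometric multiplicity < algebraic multiplicity, so A is not diagonalizable.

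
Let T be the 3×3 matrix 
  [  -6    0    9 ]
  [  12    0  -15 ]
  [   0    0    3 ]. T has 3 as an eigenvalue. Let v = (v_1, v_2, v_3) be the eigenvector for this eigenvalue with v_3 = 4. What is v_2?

-4

T − 3I = [[-9, 0, 9], [12, -3, -15], [0, 0, 0]].
Solving (T − 3I)v = 0 gives the eigenspace spanned by (4, -4, 4).
With v_3 = 4, v = (4, -4, 4), so v_2 = -4.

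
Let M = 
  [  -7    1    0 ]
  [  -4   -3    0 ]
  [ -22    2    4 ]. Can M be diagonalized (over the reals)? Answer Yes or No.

Characteristic polynomial: p(λ) = λ^3 + 6λ^2 - 15λ - 100 = (λ - 4)(λ + 5)^2.
λ = -5 has algebraic multiplicity 2; rank(M + 5I) = 2, so geometric multiplicity = 1.
Geometric multiplicity < algebraic multiplicity, so M is not diagonalizable.

No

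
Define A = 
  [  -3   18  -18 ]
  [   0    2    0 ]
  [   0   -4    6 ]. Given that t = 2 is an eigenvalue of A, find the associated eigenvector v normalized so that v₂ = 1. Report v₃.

1

A − 2I = [[-5, 18, -18], [0, 0, 0], [0, -4, 4]].
Solving (A − 2I)v = 0 gives the eigenspace spanned by (0, 1, 1).
With v₂ = 1, v = (0, 1, 1), so v₃ = 1.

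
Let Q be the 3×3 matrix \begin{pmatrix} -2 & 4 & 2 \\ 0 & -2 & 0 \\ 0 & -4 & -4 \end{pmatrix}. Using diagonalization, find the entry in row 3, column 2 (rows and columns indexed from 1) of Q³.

Characteristic polynomial: t^3 + 8t^2 + 20t + 16 = (t + 2)^2(t + 4), so the eigenvalues are -4, -2, -2.
t=-2: eigenvector (-3, 2, -4).
t=-2: eigenvector (-2, 1, -2).
t=-4: eigenvector (-1, 0, 1).
P = [[-3, -2, -1], [2, 1, 0], [-4, -2, 1]], D = diag(-2, -2, -4), P⁻¹ = [[1, 4, 1], [-2, -7, -2], [0, 2, 1]].
Q³ = P·diag(-8, -8, -64)·P⁻¹ = [[-8, 112, 56], [0, -8, 0], [0, -112, -64]].
The requested entry is -112.

-112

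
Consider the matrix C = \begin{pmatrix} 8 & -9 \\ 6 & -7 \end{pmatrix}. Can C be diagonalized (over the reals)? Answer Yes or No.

Characteristic polynomial: p(r) = r^2 - r - 2 = (r - 2)(r + 1).
All 2 eigenvalues are distinct, so C is diagonalizable.

Yes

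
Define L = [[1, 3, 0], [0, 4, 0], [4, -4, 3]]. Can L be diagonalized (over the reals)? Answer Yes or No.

Characteristic polynomial: p(λ) = λ^3 - 8λ^2 + 19λ - 12 = (λ - 4)(λ - 3)(λ - 1).
All 3 eigenvalues are distinct, so L is diagonalizable.

Yes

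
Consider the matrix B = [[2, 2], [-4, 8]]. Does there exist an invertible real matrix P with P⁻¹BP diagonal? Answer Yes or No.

Yes

Characteristic polynomial: p(r) = r^2 - 10r + 24 = (r - 6)(r - 4).
All 2 eigenvalues are distinct, so B is diagonalizable.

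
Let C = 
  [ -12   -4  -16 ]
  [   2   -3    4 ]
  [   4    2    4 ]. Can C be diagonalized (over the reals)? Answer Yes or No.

Characteristic polynomial: p(λ) = λ^3 + 11λ^2 + 40λ + 48 = (λ + 3)(λ + 4)^2.
λ = -4 has algebraic multiplicity 2; rank(C + 4I) = 1, so geometric multiplicity = 2.
Every eigenvalue has geometric = algebraic multiplicity, so C is diagonalizable.

Yes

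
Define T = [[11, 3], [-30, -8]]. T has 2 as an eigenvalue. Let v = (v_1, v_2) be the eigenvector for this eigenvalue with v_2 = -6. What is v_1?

2

T − 2I = [[9, 3], [-30, -10]].
Solving (T − 2I)v = 0 gives the eigenspace spanned by (2, -6).
With v_2 = -6, v = (2, -6), so v_1 = 2.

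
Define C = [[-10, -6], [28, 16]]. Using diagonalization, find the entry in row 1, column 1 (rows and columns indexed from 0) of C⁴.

1696

Characteristic polynomial: r^2 - 6r + 8 = (r - 4)(r - 2), so the eigenvalues are 2, 4.
r=2: eigenvector (1, -2).
r=4: eigenvector (-3, 7).
P = [[1, -3], [-2, 7]], D = diag(2, 4), P⁻¹ = [[7, 3], [2, 1]].
C⁴ = P·diag(16, 256)·P⁻¹ = [[-1424, -720], [3360, 1696]].
The requested entry is 1696.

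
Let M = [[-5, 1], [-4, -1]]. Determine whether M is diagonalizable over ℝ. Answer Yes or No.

Characteristic polynomial: p(μ) = μ^2 + 6μ + 9 = (μ + 3)^2.
μ = -3 has algebraic multiplicity 2; rank(M + 3I) = 1, so geometric multiplicity = 1.
Geometric multiplicity < algebraic multiplicity, so M is not diagonalizable.

No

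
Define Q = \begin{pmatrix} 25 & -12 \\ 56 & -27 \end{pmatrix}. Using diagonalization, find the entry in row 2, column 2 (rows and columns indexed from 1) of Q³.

-195

Characteristic polynomial: r^2 + 2r - 3 = (r - 1)(r + 3), so the eigenvalues are -3, 1.
r=1: eigenvector (1, 2).
r=-3: eigenvector (3, 7).
P = [[1, 3], [2, 7]], D = diag(1, -3), P⁻¹ = [[7, -3], [-2, 1]].
Q³ = P·diag(1, -27)·P⁻¹ = [[169, -84], [392, -195]].
The requested entry is -195.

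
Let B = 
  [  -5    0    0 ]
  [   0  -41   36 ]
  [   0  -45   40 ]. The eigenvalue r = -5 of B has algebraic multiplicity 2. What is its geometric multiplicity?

B + 5I = [[0, 0, 0], [0, -36, 36], [0, -45, 45]].
This matrix has rank 1, so its null space has dimension 3 − 1 = 2.

2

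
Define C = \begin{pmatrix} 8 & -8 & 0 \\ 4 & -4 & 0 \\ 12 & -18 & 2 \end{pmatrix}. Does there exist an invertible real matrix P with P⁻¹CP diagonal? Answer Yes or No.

Characteristic polynomial: p(t) = t^3 - 6t^2 + 8t = t(t - 4)(t - 2).
All 3 eigenvalues are distinct, so C is diagonalizable.

Yes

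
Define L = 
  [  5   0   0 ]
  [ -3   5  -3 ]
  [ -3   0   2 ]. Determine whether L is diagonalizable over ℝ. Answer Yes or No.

Yes

Characteristic polynomial: p(μ) = μ^3 - 12μ^2 + 45μ - 50 = (μ - 5)^2(μ - 2).
μ = 5 has algebraic multiplicity 2; rank(L − 5I) = 1, so geometric multiplicity = 2.
Every eigenvalue has geometric = algebraic multiplicity, so L is diagonalizable.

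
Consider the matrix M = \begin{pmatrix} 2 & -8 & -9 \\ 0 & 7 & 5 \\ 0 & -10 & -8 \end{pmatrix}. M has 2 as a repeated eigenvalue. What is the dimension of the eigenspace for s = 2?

M − 2I = [[0, -8, -9], [0, 5, 5], [0, -10, -10]].
This matrix has rank 2, so its null space has dimension 3 − 2 = 1.

1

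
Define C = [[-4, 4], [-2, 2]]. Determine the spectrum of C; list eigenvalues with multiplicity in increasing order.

Characteristic polynomial: p(s) = s^2 + 2s = s(s + 2).
Roots (with multiplicity): -2, 0.

-2, 0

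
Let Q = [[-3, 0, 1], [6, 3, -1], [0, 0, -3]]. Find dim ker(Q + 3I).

1

Q + 3I = [[0, 0, 1], [6, 6, -1], [0, 0, 0]].
This matrix has rank 2, so its null space has dimension 3 − 2 = 1.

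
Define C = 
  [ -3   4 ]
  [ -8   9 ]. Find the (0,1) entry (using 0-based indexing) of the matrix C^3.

Characteristic polynomial: λ^2 - 6λ + 5 = (λ - 5)(λ - 1), so the eigenvalues are 1, 5.
λ=5: eigenvector (1, 2).
λ=1: eigenvector (1, 1).
P = [[1, 1], [2, 1]], D = diag(5, 1), P⁻¹ = [[-1, 1], [2, -1]].
C³ = P·diag(125, 1)·P⁻¹ = [[-123, 124], [-248, 249]].
The requested entry is 124.

124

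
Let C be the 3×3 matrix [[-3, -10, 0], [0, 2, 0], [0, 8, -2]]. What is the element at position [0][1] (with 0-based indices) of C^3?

-70

Characteristic polynomial: r^3 + 3r^2 - 4r - 12 = (r - 2)(r + 2)(r + 3), so the eigenvalues are -3, -2, 2.
r=-3: eigenvector (1, 0, 0).
r=2: eigenvector (-2, 1, 2).
r=-2: eigenvector (0, 0, 1).
P = [[1, -2, 0], [0, 1, 0], [0, 2, 1]], D = diag(-3, 2, -2), P⁻¹ = [[1, 2, 0], [0, 1, 0], [0, -2, 1]].
C³ = P·diag(-27, 8, -8)·P⁻¹ = [[-27, -70, 0], [0, 8, 0], [0, 32, -8]].
The requested entry is -70.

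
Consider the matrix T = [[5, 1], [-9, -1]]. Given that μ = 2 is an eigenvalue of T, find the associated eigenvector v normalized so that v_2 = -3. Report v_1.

1

T − 2I = [[3, 1], [-9, -3]].
Solving (T − 2I)v = 0 gives the eigenspace spanned by (1, -3).
With v_2 = -3, v = (1, -3), so v_1 = 1.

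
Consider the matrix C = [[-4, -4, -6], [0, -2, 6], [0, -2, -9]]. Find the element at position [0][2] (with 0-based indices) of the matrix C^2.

Characteristic polynomial: s^3 + 15s^2 + 74s + 120 = (s + 4)(s + 5)(s + 6), so the eigenvalues are -6, -5, -4.
s=-6: eigenvector (0, -3, 2).
s=-4: eigenvector (1, 0, 0).
s=-5: eigenvector (-2, -2, 1).
P = [[0, 1, -2], [-3, 0, -2], [2, 0, 1]], D = diag(-6, -4, -5), P⁻¹ = [[0, 1, 2], [1, -4, -6], [0, -2, -3]].
C² = P·diag(36, 16, 25)·P⁻¹ = [[16, 36, 54], [0, -8, -66], [0, 22, 69]].
The requested entry is 54.

54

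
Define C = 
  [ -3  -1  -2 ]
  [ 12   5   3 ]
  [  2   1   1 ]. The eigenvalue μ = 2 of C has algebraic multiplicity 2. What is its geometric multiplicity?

1

C − 2I = [[-5, -1, -2], [12, 3, 3], [2, 1, -1]].
This matrix has rank 2, so its null space has dimension 3 − 2 = 1.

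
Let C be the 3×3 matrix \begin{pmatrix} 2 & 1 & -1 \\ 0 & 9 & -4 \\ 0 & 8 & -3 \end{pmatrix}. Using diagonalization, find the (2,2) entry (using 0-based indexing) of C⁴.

-623

Characteristic polynomial: μ^3 - 8μ^2 + 17μ - 10 = (μ - 5)(μ - 2)(μ - 1), so the eigenvalues are 1, 2, 5.
μ=2: eigenvector (1, 0, 0).
μ=5: eigenvector (0, 1, 1).
μ=1: eigenvector (1, 1, 2).
P = [[1, 0, 1], [0, 1, 1], [0, 1, 2]], D = diag(2, 5, 1), P⁻¹ = [[1, 1, -1], [0, 2, -1], [0, -1, 1]].
C⁴ = P·diag(16, 625, 1)·P⁻¹ = [[16, 15, -15], [0, 1249, -624], [0, 1248, -623]].
The requested entry is -623.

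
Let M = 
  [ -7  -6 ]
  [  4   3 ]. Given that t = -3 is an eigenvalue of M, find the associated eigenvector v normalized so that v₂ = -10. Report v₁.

M + 3I = [[-4, -6], [4, 6]].
Solving (M + 3I)v = 0 gives the eigenspace spanned by (15, -10).
With v₂ = -10, v = (15, -10), so v₁ = 15.

15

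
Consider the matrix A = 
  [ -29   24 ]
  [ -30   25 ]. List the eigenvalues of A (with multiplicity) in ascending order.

Characteristic polynomial: p(s) = s^2 + 4s - 5 = (s - 1)(s + 5).
Roots (with multiplicity): -5, 1.

-5, 1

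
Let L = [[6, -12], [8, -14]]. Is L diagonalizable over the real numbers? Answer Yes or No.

Characteristic polynomial: p(μ) = μ^2 + 8μ + 12 = (μ + 2)(μ + 6).
All 2 eigenvalues are distinct, so L is diagonalizable.

Yes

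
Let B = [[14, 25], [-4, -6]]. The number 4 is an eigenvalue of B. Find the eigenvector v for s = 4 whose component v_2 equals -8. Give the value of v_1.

20

B − 4I = [[10, 25], [-4, -10]].
Solving (B − 4I)v = 0 gives the eigenspace spanned by (20, -8).
With v_2 = -8, v = (20, -8), so v_1 = 20.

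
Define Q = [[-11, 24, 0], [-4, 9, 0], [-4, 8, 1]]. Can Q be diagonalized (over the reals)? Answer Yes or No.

Characteristic polynomial: p(λ) = λ^3 + λ^2 - 5λ + 3 = (λ - 1)^2(λ + 3).
λ = 1 has algebraic multiplicity 2; rank(Q − 1I) = 1, so geometric multiplicity = 2.
Every eigenvalue has geometric = algebraic multiplicity, so Q is diagonalizable.

Yes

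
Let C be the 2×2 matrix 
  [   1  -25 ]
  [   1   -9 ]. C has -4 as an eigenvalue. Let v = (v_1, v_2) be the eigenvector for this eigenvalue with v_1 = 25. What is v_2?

5

C + 4I = [[5, -25], [1, -5]].
Solving (C + 4I)v = 0 gives the eigenspace spanned by (25, 5).
With v_1 = 25, v = (25, 5), so v_2 = 5.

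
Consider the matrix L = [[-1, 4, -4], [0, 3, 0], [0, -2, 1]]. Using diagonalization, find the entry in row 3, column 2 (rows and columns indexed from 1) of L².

-8

Characteristic polynomial: s^3 - 3s^2 - s + 3 = (s - 3)(s - 1)(s + 1), so the eigenvalues are -1, 1, 3.
s=-1: eigenvector (1, 0, 0).
s=3: eigenvector (2, 1, -1).
s=1: eigenvector (-2, 0, 1).
P = [[1, 2, -2], [0, 1, 0], [0, -1, 1]], D = diag(-1, 3, 1), P⁻¹ = [[1, 0, 2], [0, 1, 0], [0, 1, 1]].
L² = P·diag(1, 9, 1)·P⁻¹ = [[1, 16, 0], [0, 9, 0], [0, -8, 1]].
The requested entry is -8.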